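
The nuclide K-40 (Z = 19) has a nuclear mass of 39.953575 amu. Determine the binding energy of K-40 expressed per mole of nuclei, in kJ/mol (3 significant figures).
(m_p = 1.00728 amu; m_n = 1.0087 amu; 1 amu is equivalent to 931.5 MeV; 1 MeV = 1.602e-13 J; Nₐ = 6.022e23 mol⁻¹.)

3.30e+10 kJ/mol

The nucleus contains 19 protons and 40 − 19 = 21 neutrons.
Σm = 19·m_p + 21·m_n = 19.13832 + 21.1827 = 40.32102 amu
Δm = 40.32102 − 39.953575 = 0.367445 amu
E_B = 0.367445 × 931.5 = 342.275 MeV
Per nucleus in joules: 342.275 MeV × 1.602e-13 J/MeV = 5.4832e-11 J
Per mole: 5.4832e-11 J × 6.022e23 mol⁻¹ = 3.3020e+13 J/mol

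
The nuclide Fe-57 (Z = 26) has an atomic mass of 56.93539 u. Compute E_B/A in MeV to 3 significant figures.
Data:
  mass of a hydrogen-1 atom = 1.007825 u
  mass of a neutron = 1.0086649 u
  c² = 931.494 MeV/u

8.77 MeV/nucleon

Mass of separated nucleons = 26(1.007825) + 31(1.0086649) = 26.203450 + 31.2686119 = 57.4720619 u
Mass defect Δm = 57.4720619 − 56.93539 = 0.5366719 u
Converting to energy: 0.5366719 u × 931.494 MeV/u = 499.907 MeV
Per nucleon: 499.907 / 57 = 8.770 MeV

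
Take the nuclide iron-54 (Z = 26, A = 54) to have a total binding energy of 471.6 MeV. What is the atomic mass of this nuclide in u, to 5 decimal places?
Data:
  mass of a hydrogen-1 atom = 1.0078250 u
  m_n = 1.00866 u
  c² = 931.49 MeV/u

Mass defect = 471.6 MeV / (931.49 MeV/u) = 0.5062856 u
Constituent mass = 26(1.0078250) + 28(1.00866) = 54.4459300 u
Atomic mass = 54.4459300 − 0.5062856 = 53.9396444 u ≈ 53.93964 u (to 5 decimal places)

53.93964 u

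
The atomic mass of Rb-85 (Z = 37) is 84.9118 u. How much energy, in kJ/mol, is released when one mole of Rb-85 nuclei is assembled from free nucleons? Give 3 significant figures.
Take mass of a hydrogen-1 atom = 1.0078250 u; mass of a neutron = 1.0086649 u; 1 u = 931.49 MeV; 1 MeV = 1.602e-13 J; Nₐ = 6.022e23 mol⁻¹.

Σm = 37·m(¹H) + 48·m_n = 37.2895250 + 48.4159152 = 85.7054402 u
The mass defect is 85.7054402 − 84.9118 = 0.7936402 u.
Converting to energy: 0.7936402 u × 931.49 MeV/u = 739.268 MeV
Per nucleus in joules: 739.268 MeV × 1.602e-13 J/MeV = 1.1843e-10 J
Per mole: 1.1843e-10 J × 6.022e23 mol⁻¹ = 7.1319e+13 J/mol

7.13e+10 kJ/mol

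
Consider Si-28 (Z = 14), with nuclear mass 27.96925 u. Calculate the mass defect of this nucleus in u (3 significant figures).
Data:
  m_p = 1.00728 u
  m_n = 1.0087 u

0.254 u

The nucleus contains 14 protons and 28 − 14 = 14 neutrons.
Total constituent mass: 14 × 1.00728 + 14 × 1.0087 = 28.22372 u
Mass defect Δm = 28.22372 − 27.96925 = 0.25447 u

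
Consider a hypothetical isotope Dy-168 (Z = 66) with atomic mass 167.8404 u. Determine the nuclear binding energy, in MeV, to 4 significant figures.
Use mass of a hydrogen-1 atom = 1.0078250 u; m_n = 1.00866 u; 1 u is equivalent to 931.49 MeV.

1453 MeV

Total constituent mass: 66 × 1.0078250 + 102 × 1.00866 = 169.3997700 u
Mass defect Δm = 169.3997700 − 167.8404 = 1.5593700 u
Converting to energy: 1.5593700 u × 931.49 MeV/u = 1452.54 MeV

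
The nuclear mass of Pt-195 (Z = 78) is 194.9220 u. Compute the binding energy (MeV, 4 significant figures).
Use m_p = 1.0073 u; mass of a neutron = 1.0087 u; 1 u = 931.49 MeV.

1551 MeV

Total constituent mass: 78 × 1.0073 + 117 × 1.0087 = 196.5873 u
The mass defect is 196.5873 − 194.9220 = 1.6653 u.
E_B = 1.6653 × 931.49 = 1551.21 MeV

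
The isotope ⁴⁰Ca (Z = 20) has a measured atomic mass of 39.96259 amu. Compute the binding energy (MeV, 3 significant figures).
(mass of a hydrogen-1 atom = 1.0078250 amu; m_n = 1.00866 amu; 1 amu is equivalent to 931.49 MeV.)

With 20 protons and 20 neutrons (A = 40):
Σm = 20·m(¹H) + 20·m_n = 20.1565000 + 20.17320 = 40.3297000 amu
Mass defect Δm = 40.3297000 − 39.96259 = 0.3671100 amu
Converting to energy: 0.3671100 amu × 931.49 MeV/amu = 341.959 MeV

342 MeV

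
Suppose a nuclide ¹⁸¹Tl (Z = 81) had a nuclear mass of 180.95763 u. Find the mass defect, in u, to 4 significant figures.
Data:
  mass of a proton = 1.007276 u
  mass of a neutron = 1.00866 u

Total constituent mass: 81 × 1.007276 + 100 × 1.00866 = 182.455356 u
Mass defect Δm = 182.455356 − 180.95763 = 1.497726 u

1.498 u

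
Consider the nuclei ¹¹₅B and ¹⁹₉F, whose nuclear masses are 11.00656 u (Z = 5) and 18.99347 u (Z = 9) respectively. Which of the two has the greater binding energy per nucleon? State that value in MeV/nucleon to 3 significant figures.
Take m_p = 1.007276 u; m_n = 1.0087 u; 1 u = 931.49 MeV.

¹¹₅B: Σm = 5(1.007276) + 6(1.0087) = 11.088580 u; Δm = 0.082020 u; E_B = 76.401 MeV; E_B/A = 6.946 MeV
¹⁹₉F: Σm = 9(1.007276) + 10(1.0087) = 19.152484 u; Δm = 0.159014 u; E_B = 148.12 MeV; E_B/A = 7.796 MeV
¹⁹₉F has the higher binding energy per nucleon, so it is the more tightly bound nucleus.

¹⁹₉F; 7.80 MeV/nucleon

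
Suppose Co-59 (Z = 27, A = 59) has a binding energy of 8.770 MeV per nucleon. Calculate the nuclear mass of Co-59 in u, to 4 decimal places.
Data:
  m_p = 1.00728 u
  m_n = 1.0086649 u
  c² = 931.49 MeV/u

58.9184 u

Total binding energy = 59 × 8.770 = 517.430 MeV
Mass defect = 517.430 MeV / (931.49 MeV/u) = 0.555486 u
Constituent mass = 27(1.00728) + 32(1.0086649) = 59.4738368 u
Nuclear mass = 59.4738368 − 0.555486 = 58.9183508 u ≈ 58.9184 u (to 4 decimal places)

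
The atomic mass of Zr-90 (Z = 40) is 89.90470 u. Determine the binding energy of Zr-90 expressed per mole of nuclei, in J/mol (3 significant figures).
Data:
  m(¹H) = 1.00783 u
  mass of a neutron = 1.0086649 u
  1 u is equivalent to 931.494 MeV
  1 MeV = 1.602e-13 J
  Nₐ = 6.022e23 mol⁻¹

The nucleus contains 40 protons and 90 − 40 = 50 neutrons.
Mass of separated nucleons = 40(1.00783) + 50(1.0086649) = 40.31320 + 50.4332450 = 90.7464450 u
The mass defect is 90.7464450 − 89.90470 = 0.8417450 u.
Converting to energy: 0.8417450 u × 931.494 MeV/u = 784.080 MeV
Per nucleus in joules: 784.080 MeV × 1.602e-13 J/MeV = 1.2561e-10 J
Per mole: 1.2561e-10 J × 6.022e23 mol⁻¹ = 7.5642e+13 J/mol

7.56e+13 J/mol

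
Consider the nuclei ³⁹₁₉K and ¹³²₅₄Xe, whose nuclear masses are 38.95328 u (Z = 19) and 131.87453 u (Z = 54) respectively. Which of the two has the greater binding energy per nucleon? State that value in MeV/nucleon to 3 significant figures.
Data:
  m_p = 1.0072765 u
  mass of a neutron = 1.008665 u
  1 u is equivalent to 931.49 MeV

³⁹₁₉K; 8.56 MeV/nucleon

³⁹₁₉K: Σm = 19(1.0072765) + 20(1.008665) = 39.3115535 u; Δm = 0.3582735 u; E_B = 333.73 MeV; E_B/A = 8.557 MeV
¹³²₅₄Xe: Σm = 54(1.0072765) + 78(1.008665) = 133.0688010 u; Δm = 1.1942710 u; E_B = 1112.5 MeV; E_B/A = 8.428 MeV
³⁹₁₉K has the higher binding energy per nucleon, so it is the more tightly bound nucleus.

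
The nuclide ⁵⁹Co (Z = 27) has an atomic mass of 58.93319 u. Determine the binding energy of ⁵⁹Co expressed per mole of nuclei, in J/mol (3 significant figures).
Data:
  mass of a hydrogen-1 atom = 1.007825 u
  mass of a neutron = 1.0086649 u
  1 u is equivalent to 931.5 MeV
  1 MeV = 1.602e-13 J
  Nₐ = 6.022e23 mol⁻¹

4.99e+13 J/mol

Total constituent mass: 27 × 1.007825 + 32 × 1.0086649 = 59.4885518 u
The mass defect is 59.4885518 − 58.93319 = 0.5553618 u.
Converting to energy: 0.5553618 u × 931.5 MeV/u = 517.320 MeV
Per nucleus in joules: 517.320 MeV × 1.602e-13 J/MeV = 8.2875e-11 J
Per mole: 8.2875e-11 J × 6.022e23 mol⁻¹ = 4.9907e+13 J/mol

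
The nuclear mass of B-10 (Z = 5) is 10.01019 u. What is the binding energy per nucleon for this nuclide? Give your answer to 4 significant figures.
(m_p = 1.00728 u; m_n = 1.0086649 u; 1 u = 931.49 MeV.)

Z = 5, so N = A − Z = 10 − 5 = 5.
Mass of separated nucleons = 5(1.00728) + 5(1.0086649) = 5.03640 + 5.0433245 = 10.0797245 u
The mass defect is 10.0797245 − 10.01019 = 0.0695345 u.
E_B = 0.0695345 × 931.49 = 64.7707 MeV
BE/A = 64.7707 MeV / 10 = 6.477 MeV/nucleon

6.477 MeV/nucleon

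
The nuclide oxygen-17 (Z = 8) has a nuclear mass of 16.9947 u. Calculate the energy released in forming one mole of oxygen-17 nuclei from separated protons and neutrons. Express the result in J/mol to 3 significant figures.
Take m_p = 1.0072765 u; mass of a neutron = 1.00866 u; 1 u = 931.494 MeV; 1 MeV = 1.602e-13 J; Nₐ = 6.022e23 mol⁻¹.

1.27e+13 J/mol

With 8 protons and 9 neutrons (A = 17):
Mass of separated nucleons = 8(1.0072765) + 9(1.00866) = 8.0582120 + 9.07794 = 17.1361520 u
Δm = 17.1361520 − 16.9947 = 0.1414520 u
Converting to energy: 0.1414520 u × 931.494 MeV/u = 131.762 MeV
Per nucleus in joules: 131.762 MeV × 1.602e-13 J/MeV = 2.1108e-11 J
Per mole: 2.1108e-11 J × 6.022e23 mol⁻¹ = 1.2711e+13 J/mol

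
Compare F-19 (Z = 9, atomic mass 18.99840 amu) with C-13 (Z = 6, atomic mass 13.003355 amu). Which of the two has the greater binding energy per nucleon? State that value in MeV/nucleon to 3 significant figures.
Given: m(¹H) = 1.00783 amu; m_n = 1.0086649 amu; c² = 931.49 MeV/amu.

F-19: Σm = 9(1.00783) + 10(1.0086649) = 19.1571190 amu; Δm = 0.1587190 amu; E_B = 147.845 MeV; E_B/A = 7.781 MeV
C-13: Σm = 6(1.00783) + 7(1.0086649) = 13.1076343 amu; Δm = 0.1042793 amu; E_B = 97.135 MeV; E_B/A = 7.472 MeV
F-19 has the higher binding energy per nucleon, so it is the more tightly bound nucleus.

F-19; 7.78 MeV/nucleon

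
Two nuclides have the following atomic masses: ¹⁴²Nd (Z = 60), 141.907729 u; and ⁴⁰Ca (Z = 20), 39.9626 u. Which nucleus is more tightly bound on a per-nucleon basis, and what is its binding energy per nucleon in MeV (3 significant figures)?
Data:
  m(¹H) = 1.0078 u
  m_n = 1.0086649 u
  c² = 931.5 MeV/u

⁴⁰Ca; 8.54 MeV/nucleon

¹⁴²Nd: Σm = 60(1.0078) + 82(1.0086649) = 143.1785218 u; Δm = 1.2707928 u; E_B = 1183.7 MeV; E_B/A = 8.336 MeV
⁴⁰Ca: Σm = 20(1.0078) + 20(1.0086649) = 40.3292980 u; Δm = 0.3666980 u; E_B = 341.579 MeV; E_B/A = 8.539 MeV
⁴⁰Ca has the higher binding energy per nucleon, so it is the more tightly bound nucleus.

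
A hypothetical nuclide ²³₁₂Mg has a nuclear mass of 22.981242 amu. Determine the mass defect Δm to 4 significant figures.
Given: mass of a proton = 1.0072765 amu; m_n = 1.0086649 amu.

0.2014 amu

Mass of separated nucleons = 12(1.0072765) + 11(1.0086649) = 12.0873180 + 11.0953139 = 23.1826319 amu
Mass defect Δm = 23.1826319 − 22.981242 = 0.2013899 amu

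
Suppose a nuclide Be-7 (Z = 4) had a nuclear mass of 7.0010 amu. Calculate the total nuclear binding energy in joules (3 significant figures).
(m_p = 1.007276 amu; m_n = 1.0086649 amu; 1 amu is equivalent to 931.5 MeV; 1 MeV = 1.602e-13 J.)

Z = 4, so N = A − Z = 7 − 4 = 3.
Total constituent mass: 4 × 1.007276 + 3 × 1.0086649 = 7.0550987 amu
Mass defect Δm = 7.0550987 − 7.0010 = 0.0540987 amu
Binding energy = Δm·c² = 0.0540987 × 931.5 MeV/amu = 50.3929 MeV
In joules: 50.3929 MeV × 1.602e-13 J/MeV = 8.0729e-12 J

8.07e-12 J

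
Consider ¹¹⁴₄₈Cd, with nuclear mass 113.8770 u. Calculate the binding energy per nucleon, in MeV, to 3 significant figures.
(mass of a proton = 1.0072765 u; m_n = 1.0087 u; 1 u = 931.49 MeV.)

8.55 MeV/nucleon

Mass of separated nucleons = 48(1.0072765) + 66(1.0087) = 48.3492720 + 66.5742 = 114.9234720 u
The mass defect is 114.9234720 − 113.8770 = 1.0464720 u.
Binding energy = Δm·c² = 1.0464720 × 931.49 MeV/u = 974.778 MeV
BE/A = 974.778 MeV / 114 = 8.551 MeV/nucleon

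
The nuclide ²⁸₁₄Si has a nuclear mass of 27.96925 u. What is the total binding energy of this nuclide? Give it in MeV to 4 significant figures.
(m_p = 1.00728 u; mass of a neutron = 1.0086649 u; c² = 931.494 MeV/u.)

Mass of separated nucleons = 14(1.00728) + 14(1.0086649) = 14.10192 + 14.1213086 = 28.2232286 u
Mass defect Δm = 28.2232286 − 27.96925 = 0.2539786 u
Converting to energy: 0.2539786 u × 931.494 MeV/u = 236.580 MeV

236.6 MeV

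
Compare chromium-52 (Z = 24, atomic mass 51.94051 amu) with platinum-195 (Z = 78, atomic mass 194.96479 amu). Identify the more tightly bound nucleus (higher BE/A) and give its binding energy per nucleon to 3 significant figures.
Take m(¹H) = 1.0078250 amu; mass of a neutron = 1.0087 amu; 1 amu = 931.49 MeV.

chromium-52; 8.79 MeV/nucleon

chromium-52: Σm = 24(1.0078250) + 28(1.0087) = 52.4314000 amu; Δm = 0.4908900 amu; E_B = 457.26 MeV; E_B/A = 8.793 MeV
platinum-195: Σm = 78(1.0078250) + 117(1.0087) = 196.6282500 amu; Δm = 1.6634600 amu; E_B = 1549.5 MeV; E_B/A = 7.946 MeV
chromium-52 has the higher binding energy per nucleon, so it is the more tightly bound nucleus.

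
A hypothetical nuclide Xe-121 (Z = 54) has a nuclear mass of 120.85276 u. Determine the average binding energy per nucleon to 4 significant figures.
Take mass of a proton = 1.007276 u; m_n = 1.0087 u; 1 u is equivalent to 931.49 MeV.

Mass of separated nucleons = 54(1.007276) + 67(1.0087) = 54.392904 + 67.5829 = 121.975804 u
The mass defect is 121.975804 − 120.85276 = 1.123044 u.
Binding energy = Δm·c² = 1.123044 × 931.49 MeV/u = 1046.10 MeV
BE/A = 1046.10 MeV / 121 = 8.645 MeV/nucleon

8.645 MeV/nucleon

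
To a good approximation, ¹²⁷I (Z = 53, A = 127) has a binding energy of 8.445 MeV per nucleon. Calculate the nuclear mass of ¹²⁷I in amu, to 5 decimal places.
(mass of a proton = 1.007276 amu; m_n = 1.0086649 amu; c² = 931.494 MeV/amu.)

126.87544 amu

Total binding energy = 127 × 8.445 = 1072.515 MeV
Mass defect = 1072.515 MeV / (931.494 MeV/amu) = 1.1513923 amu
Constituent mass = 53(1.007276) + 74(1.0086649) = 128.0268306 amu
Nuclear mass = 128.0268306 − 1.1513923 = 126.8754383 amu ≈ 126.87544 amu (to 5 decimal places)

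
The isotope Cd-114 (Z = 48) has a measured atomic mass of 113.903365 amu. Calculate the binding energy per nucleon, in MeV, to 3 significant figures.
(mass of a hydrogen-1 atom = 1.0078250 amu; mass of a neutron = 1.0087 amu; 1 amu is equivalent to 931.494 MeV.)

8.55 MeV/nucleon

With 48 protons and 66 neutrons (A = 114):
Mass of separated nucleons = 48(1.0078250) + 66(1.0087) = 48.3756000 + 66.5742 = 114.9498000 amu
The mass defect is 114.9498000 − 113.903365 = 1.0464350 amu.
Converting to energy: 1.0464350 amu × 931.494 MeV/amu = 974.748 MeV
BE/A = 974.748 MeV / 114 = 8.550 MeV/nucleon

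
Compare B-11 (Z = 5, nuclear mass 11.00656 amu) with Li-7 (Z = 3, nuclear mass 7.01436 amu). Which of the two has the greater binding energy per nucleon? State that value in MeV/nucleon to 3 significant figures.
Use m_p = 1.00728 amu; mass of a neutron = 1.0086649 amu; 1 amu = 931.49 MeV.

B-11; 6.93 MeV/nucleon

B-11: Σm = 5(1.00728) + 6(1.0086649) = 11.0883894 amu; Δm = 0.0818294 amu; E_B = 76.223 MeV; E_B/A = 6.929 MeV
Li-7: Σm = 3(1.00728) + 4(1.0086649) = 7.0564996 amu; Δm = 0.0421396 amu; E_B = 39.253 MeV; E_B/A = 5.608 MeV
B-11 has the higher binding energy per nucleon, so it is the more tightly bound nucleus.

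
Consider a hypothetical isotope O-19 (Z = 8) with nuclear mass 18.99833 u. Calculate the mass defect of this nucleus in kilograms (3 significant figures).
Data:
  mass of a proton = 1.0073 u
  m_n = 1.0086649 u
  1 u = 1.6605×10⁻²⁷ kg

2.58e-28 kg

With 8 protons and 11 neutrons (A = 19):
Mass of separated nucleons = 8(1.0073) + 11(1.0086649) = 8.0584 + 11.0953139 = 19.1537139 u
Δm = 19.1537139 − 18.99833 = 0.1553839 u
In SI units: 0.1553839 u × 1.6605×10⁻²⁷ kg/u = 2.5801e-28 kg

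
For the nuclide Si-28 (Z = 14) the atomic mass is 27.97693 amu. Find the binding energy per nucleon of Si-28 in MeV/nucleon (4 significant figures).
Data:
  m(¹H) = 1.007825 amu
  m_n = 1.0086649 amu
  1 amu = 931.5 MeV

8.448 MeV/nucleon

The nucleus contains 14 protons and 28 − 14 = 14 neutrons.
Mass of separated nucleons = 14(1.007825) + 14(1.0086649) = 14.109550 + 14.1213086 = 28.2308586 amu
Mass defect Δm = 28.2308586 − 27.97693 = 0.2539286 amu
E_B = 0.2539286 × 931.5 = 236.534 MeV
Dividing by A = 28 gives 8.448 MeV per nucleon.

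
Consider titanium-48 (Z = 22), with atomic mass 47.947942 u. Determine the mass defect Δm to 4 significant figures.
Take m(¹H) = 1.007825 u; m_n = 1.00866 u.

Z = 22, so N = A − Z = 48 − 22 = 26.
Total constituent mass: 22 × 1.007825 + 26 × 1.00866 = 48.397310 u
Δm = 48.397310 − 47.947942 = 0.449368 u

0.4494 u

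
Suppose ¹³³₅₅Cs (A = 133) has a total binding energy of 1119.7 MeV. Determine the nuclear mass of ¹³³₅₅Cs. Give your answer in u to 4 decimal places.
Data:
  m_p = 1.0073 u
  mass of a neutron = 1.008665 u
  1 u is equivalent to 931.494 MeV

132.8753 u

Mass defect = 1119.7 MeV / (931.494 MeV/u) = 1.202047 u
Constituent mass = 55(1.0073) + 78(1.008665) = 134.077370 u
Nuclear mass = 134.077370 − 1.202047 = 132.875323 u ≈ 132.8753 u (to 4 decimal places)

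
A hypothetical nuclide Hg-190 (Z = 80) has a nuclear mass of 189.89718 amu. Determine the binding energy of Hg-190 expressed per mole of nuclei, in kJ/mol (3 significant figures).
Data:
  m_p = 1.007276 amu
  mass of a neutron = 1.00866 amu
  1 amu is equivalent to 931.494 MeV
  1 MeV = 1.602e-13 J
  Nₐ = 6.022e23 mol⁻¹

Z = 80, so N = A − Z = 190 − 80 = 110.
Mass of separated nucleons = 80(1.007276) + 110(1.00866) = 80.582080 + 110.95260 = 191.534680 amu
Δm = 191.534680 − 189.89718 = 1.637500 amu
Binding energy = Δm·c² = 1.637500 × 931.494 MeV/amu = 1525.32 MeV
Per nucleus in joules: 1525.32 MeV × 1.602e-13 J/MeV = 2.4436e-10 J
Per mole: 2.4436e-10 J × 6.022e23 mol⁻¹ = 1.4715e+14 J/mol

1.47e+11 kJ/mol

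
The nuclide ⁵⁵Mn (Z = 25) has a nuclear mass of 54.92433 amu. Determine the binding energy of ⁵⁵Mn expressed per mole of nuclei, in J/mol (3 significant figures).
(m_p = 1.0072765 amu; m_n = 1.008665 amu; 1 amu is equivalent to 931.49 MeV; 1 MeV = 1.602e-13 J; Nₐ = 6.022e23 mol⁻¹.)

4.65e+13 J/mol

Z = 25, so N = A − Z = 55 − 25 = 30.
Total constituent mass: 25 × 1.0072765 + 30 × 1.008665 = 55.4418625 amu
Mass defect Δm = 55.4418625 − 54.92433 = 0.5175325 amu
E_B = 0.5175325 × 931.49 = 482.076 MeV
Per nucleus in joules: 482.076 MeV × 1.602e-13 J/MeV = 7.7229e-11 J
Per mole: 7.7229e-11 J × 6.022e23 mol⁻¹ = 4.6507e+13 J/mol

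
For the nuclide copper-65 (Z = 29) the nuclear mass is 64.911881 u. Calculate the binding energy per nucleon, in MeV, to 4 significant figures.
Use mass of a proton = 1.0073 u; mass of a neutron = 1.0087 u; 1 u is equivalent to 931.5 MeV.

8.785 MeV/nucleon

Mass of separated nucleons = 29(1.0073) + 36(1.0087) = 29.2117 + 36.3132 = 65.5249 u
Mass defect Δm = 65.5249 − 64.911881 = 0.613019 u
Binding energy = Δm·c² = 0.613019 × 931.5 MeV/u = 571.027 MeV
Per nucleon: 571.027 / 65 = 8.785 MeV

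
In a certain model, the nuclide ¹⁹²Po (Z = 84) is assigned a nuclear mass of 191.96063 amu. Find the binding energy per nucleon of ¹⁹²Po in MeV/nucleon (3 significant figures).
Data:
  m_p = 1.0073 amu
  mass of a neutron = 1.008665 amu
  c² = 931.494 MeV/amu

The nucleus contains 84 protons and 192 − 84 = 108 neutrons.
Σm = 84·m_p + 108·m_n = 84.6132 + 108.935820 = 193.549020 amu
The mass defect is 193.549020 − 191.96063 = 1.588390 amu.
Binding energy = Δm·c² = 1.588390 × 931.494 MeV/amu = 1479.58 MeV
Per nucleon: 1479.58 / 192 = 7.706 MeV

7.71 MeV/nucleon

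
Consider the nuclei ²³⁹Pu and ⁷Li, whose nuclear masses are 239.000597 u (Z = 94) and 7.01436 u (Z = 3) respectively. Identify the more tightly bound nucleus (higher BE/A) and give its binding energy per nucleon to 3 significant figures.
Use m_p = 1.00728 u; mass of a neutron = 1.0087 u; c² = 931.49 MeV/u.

²³⁹Pu; 7.58 MeV/nucleon

²³⁹Pu: Σm = 94(1.00728) + 145(1.0087) = 240.94582 u; Δm = 1.945223 u; E_B = 1811.96 MeV; E_B/A = 7.581 MeV
⁷Li: Σm = 3(1.00728) + 4(1.0087) = 7.05664 u; Δm = 0.04228 u; E_B = 39.383 MeV; E_B/A = 5.626 MeV
²³⁹Pu has the higher binding energy per nucleon, so it is the more tightly bound nucleus.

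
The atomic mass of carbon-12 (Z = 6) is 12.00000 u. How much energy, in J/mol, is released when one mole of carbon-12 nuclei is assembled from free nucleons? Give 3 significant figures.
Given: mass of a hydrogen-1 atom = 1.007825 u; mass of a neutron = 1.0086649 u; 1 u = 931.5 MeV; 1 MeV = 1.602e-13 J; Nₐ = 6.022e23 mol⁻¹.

8.89e+12 J/mol

With 6 protons and 6 neutrons (A = 12):
Total constituent mass: 6 × 1.007825 + 6 × 1.0086649 = 12.0989394 u
The mass defect is 12.0989394 − 12.00000 = 0.0989394 u.
Converting to energy: 0.0989394 u × 931.5 MeV/u = 92.1621 MeV
Per nucleus in joules: 92.1621 MeV × 1.602e-13 J/MeV = 1.4764e-11 J
Per mole: 1.4764e-11 J × 6.022e23 mol⁻¹ = 8.8909e+12 J/mol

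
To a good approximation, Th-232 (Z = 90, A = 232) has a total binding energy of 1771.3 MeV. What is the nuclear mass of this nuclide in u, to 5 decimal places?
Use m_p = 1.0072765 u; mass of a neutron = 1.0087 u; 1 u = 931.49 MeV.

Mass defect = 1771.3 MeV / (931.49 MeV/u) = 1.9015770 u
Constituent mass = 90(1.0072765) + 142(1.0087) = 233.8902850 u
Nuclear mass = 233.8902850 − 1.9015770 = 231.9887080 u ≈ 231.98871 u (to 5 decimal places)

231.98871 u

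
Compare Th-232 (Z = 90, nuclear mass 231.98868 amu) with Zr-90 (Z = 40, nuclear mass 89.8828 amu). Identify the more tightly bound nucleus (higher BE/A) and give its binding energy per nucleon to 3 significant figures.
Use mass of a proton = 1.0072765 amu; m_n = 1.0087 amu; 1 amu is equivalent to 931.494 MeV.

Th-232: Σm = 90(1.0072765) + 142(1.0087) = 233.8902850 amu; Δm = 1.9016050 amu; E_B = 1771.3 MeV; E_B/A = 7.635 MeV
Zr-90: Σm = 40(1.0072765) + 50(1.0087) = 90.7260600 amu; Δm = 0.8432600 amu; E_B = 785.49 MeV; E_B/A = 8.728 MeV
Zr-90 has the higher binding energy per nucleon, so it is the more tightly bound nucleus.

Zr-90; 8.73 MeV/nucleon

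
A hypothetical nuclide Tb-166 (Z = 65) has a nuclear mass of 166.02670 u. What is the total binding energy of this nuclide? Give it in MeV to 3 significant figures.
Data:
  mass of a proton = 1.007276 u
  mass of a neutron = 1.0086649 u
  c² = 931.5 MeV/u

1230 MeV

Mass of separated nucleons = 65(1.007276) + 101(1.0086649) = 65.472940 + 101.8751549 = 167.3480949 u
The mass defect is 167.3480949 − 166.02670 = 1.3213949 u.
E_B = 1.3213949 × 931.5 = 1230.88 MeV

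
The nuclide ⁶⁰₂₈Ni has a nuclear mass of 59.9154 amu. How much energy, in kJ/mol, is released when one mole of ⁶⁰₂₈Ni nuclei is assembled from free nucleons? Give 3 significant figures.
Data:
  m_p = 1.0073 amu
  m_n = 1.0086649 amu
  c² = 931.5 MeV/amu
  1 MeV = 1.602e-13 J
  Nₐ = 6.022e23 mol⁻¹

Σm = 28·m_p + 32·m_n = 28.2044 + 32.2772768 = 60.4816768 amu
The mass defect is 60.4816768 − 59.9154 = 0.5662768 amu.
E_B = 0.5662768 × 931.5 = 527.487 MeV
Per nucleus in joules: 527.487 MeV × 1.602e-13 J/MeV = 8.4503e-11 J
Per mole: 8.4503e-11 J × 6.022e23 mol⁻¹ = 5.0888e+13 J/mol

5.09e+10 kJ/mol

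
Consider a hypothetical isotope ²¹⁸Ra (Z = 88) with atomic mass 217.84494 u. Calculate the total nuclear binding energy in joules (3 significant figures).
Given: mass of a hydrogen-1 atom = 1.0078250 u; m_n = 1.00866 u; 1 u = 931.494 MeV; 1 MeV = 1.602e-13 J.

2.94e-10 J

The nucleus contains 88 protons and 218 − 88 = 130 neutrons.
Mass of separated nucleons = 88(1.0078250) + 130(1.00866) = 88.6886000 + 131.12580 = 219.8144000 u
The mass defect is 219.8144000 − 217.84494 = 1.9694600 u.
Converting to energy: 1.9694600 u × 931.494 MeV/u = 1834.54 MeV
In joules: 1834.54 MeV × 1.602e-13 J/MeV = 2.9389e-10 J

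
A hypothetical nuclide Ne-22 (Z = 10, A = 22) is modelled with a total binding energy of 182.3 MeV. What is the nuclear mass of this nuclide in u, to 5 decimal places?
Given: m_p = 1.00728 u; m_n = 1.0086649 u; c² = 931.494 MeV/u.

21.98107 u

Mass defect = 182.3 MeV / (931.494 MeV/u) = 0.1957071 u
Constituent mass = 10(1.00728) + 12(1.0086649) = 22.1767788 u
Nuclear mass = 22.1767788 − 0.1957071 = 21.9810717 u ≈ 21.98107 u (to 5 decimal places)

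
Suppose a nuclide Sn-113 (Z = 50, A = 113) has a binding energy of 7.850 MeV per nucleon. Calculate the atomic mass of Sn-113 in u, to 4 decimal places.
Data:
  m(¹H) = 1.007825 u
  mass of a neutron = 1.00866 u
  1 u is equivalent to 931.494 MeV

Total binding energy = 113 × 7.850 = 887.050 MeV
Mass defect = 887.050 MeV / (931.494 MeV/u) = 0.952287 u
Constituent mass = 50(1.007825) + 63(1.00866) = 113.936830 u
Atomic mass = 113.936830 − 0.952287 = 112.984543 u ≈ 112.9845 u (to 4 decimal places)

112.9845 u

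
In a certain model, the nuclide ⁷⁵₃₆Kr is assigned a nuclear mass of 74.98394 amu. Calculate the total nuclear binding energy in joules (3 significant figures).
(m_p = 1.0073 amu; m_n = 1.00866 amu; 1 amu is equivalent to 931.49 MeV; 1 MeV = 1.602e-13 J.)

Σm = 36·m_p + 39·m_n = 36.2628 + 39.33774 = 75.60054 amu
Δm = 75.60054 − 74.98394 = 0.61660 amu
Binding energy = Δm·c² = 0.61660 × 931.49 MeV/amu = 574.357 MeV
In joules: 574.357 MeV × 1.602e-13 J/MeV = 9.2012e-11 J

9.20e-11 J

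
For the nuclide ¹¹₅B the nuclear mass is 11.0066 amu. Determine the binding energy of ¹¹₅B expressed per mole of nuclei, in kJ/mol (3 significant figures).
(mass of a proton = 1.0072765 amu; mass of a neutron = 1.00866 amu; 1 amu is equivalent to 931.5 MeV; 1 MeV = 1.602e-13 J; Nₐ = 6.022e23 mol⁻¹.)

7.35e+09 kJ/mol

The nucleus contains 5 protons and 11 − 5 = 6 neutrons.
Σm = 5·m_p + 6·m_n = 5.0363825 + 6.05196 = 11.0883425 amu
Mass defect Δm = 11.0883425 − 11.0066 = 0.0817425 amu
Binding energy = Δm·c² = 0.0817425 × 931.5 MeV/amu = 76.1431 MeV
Per nucleus in joules: 76.1431 MeV × 1.602e-13 J/MeV = 1.2198e-11 J
Per mole: 1.2198e-11 J × 6.022e23 mol⁻¹ = 7.3456e+12 J/mol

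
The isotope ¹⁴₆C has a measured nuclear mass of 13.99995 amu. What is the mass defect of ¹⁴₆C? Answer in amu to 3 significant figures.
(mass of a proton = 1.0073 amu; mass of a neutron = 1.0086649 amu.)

0.113 amu

Total constituent mass: 6 × 1.0073 + 8 × 1.0086649 = 14.1131192 amu
The mass defect is 14.1131192 − 13.99995 = 0.1131692 amu.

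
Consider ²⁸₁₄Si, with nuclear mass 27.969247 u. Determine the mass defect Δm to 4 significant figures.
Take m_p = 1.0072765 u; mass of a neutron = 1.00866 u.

Z = 14, so N = A − Z = 28 − 14 = 14.
Total constituent mass: 14 × 1.0072765 + 14 × 1.00866 = 28.2231110 u
Mass defect Δm = 28.2231110 − 27.969247 = 0.2538640 u

0.2539 u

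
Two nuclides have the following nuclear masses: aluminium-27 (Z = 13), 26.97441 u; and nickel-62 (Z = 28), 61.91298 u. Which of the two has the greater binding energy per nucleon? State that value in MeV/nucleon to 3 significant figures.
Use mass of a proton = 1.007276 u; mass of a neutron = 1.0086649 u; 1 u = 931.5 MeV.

aluminium-27: Σm = 13(1.007276) + 14(1.0086649) = 27.2158966 u; Δm = 0.2414866 u; E_B = 224.94 MeV; E_B/A = 8.331 MeV
nickel-62: Σm = 28(1.007276) + 34(1.0086649) = 62.4983346 u; Δm = 0.5853546 u; E_B = 545.258 MeV; E_B/A = 8.794 MeV
nickel-62 has the higher binding energy per nucleon, so it is the more tightly bound nucleus.

nickel-62; 8.79 MeV/nucleon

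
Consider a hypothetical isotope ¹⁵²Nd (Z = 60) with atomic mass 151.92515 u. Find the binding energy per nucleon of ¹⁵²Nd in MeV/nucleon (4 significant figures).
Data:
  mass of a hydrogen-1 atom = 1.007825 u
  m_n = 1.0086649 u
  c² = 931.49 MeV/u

Z = 60, so N = A − Z = 152 − 60 = 92.
Mass of separated nucleons = 60(1.007825) + 92(1.0086649) = 60.469500 + 92.7971708 = 153.2666708 u
Δm = 153.2666708 − 151.92515 = 1.3415208 u
E_B = 1.3415208 × 931.49 = 1249.61 MeV
BE/A = 1249.61 MeV / 152 = 8.221 MeV/nucleon

8.221 MeV/nucleon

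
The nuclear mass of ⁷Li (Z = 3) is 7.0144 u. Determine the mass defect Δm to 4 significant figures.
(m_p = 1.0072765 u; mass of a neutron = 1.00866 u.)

Z = 3, so N = A − Z = 7 − 3 = 4.
Σm = 3·m_p + 4·m_n = 3.0218295 + 4.03464 = 7.0564695 u
The mass defect is 7.0564695 − 7.0144 = 0.0420695 u.

0.04207 u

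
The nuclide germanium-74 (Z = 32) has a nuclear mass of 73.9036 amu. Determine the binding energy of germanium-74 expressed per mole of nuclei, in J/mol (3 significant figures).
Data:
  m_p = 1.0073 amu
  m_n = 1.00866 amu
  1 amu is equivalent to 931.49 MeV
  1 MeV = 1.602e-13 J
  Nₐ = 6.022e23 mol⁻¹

6.23e+13 J/mol

With 32 protons and 42 neutrons (A = 74):
Mass of separated nucleons = 32(1.0073) + 42(1.00866) = 32.2336 + 42.36372 = 74.59732 amu
Mass defect Δm = 74.59732 − 73.9036 = 0.69372 amu
Binding energy = Δm·c² = 0.69372 × 931.49 MeV/amu = 646.193 MeV
Per nucleus in joules: 646.193 MeV × 1.602e-13 J/MeV = 1.0352e-10 J
Per mole: 1.0352e-10 J × 6.022e23 mol⁻¹ = 6.2340e+13 J/mol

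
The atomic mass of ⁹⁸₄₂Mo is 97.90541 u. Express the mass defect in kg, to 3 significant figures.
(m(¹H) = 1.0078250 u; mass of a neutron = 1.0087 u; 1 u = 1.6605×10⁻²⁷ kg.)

Total constituent mass: 42 × 1.0078250 + 56 × 1.0087 = 98.8158500 u
Mass defect Δm = 98.8158500 − 97.90541 = 0.9104400 u
In SI units: 0.9104400 u × 1.6605×10⁻²⁷ kg/u = 1.5118e-27 kg

1.51e-27 kg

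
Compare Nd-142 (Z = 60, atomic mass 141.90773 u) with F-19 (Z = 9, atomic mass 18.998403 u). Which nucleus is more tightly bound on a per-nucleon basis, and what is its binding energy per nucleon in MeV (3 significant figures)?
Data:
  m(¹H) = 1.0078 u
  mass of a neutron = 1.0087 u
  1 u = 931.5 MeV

Nd-142; 8.36 MeV/nucleon

Nd-142: Σm = 60(1.0078) + 82(1.0087) = 143.1814 u; Δm = 1.27367 u; E_B = 1186.4 MeV; E_B/A = 8.355 MeV
F-19: Σm = 9(1.0078) + 10(1.0087) = 19.1572 u; Δm = 0.158797 u; E_B = 147.92 MeV; E_B/A = 7.785 MeV
Nd-142 has the higher binding energy per nucleon, so it is the more tightly bound nucleus.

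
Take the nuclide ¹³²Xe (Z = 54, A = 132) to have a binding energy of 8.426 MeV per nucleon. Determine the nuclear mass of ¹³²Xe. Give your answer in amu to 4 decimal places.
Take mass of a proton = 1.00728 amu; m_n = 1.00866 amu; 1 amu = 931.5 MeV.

131.8746 amu

Total binding energy = 132 × 8.426 = 1112.232 MeV
Mass defect = 1112.232 MeV / (931.5 MeV/amu) = 1.194023 amu
Constituent mass = 54(1.00728) + 78(1.00866) = 133.06860 amu
Nuclear mass = 133.06860 − 1.194023 = 131.874577 amu ≈ 131.8746 amu (to 4 decimal places)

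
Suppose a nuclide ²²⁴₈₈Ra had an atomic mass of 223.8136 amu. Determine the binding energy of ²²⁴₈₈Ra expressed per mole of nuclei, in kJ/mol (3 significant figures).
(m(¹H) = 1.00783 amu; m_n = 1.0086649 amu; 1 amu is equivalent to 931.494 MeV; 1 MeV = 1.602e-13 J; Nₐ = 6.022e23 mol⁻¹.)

The nucleus contains 88 protons and 224 − 88 = 136 neutrons.
Total constituent mass: 88 × 1.00783 + 136 × 1.0086649 = 225.8674664 amu
Mass defect Δm = 225.8674664 − 223.8136 = 2.0538664 amu
Converting to energy: 2.0538664 amu × 931.494 MeV/amu = 1913.16 MeV
Per nucleus in joules: 1913.16 MeV × 1.602e-13 J/MeV = 3.0649e-10 J
Per mole: 3.0649e-10 J × 6.022e23 mol⁻¹ = 1.8457e+14 J/mol

1.85e+11 kJ/mol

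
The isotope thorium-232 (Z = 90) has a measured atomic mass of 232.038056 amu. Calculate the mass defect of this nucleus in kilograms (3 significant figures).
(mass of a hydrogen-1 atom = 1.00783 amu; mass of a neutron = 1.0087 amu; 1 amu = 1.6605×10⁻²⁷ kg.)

3.16e-27 kg

Z = 90, so N = A − Z = 232 − 90 = 142.
Total constituent mass: 90 × 1.00783 + 142 × 1.0087 = 233.94010 amu
The mass defect is 233.94010 − 232.038056 = 1.902044 amu.
In SI units: 1.902044 amu × 1.6605×10⁻²⁷ kg/amu = 3.1583e-27 kg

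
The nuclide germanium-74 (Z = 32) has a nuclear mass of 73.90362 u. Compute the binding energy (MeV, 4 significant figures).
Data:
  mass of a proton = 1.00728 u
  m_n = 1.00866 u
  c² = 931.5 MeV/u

645.6 MeV

The nucleus contains 32 protons and 74 − 32 = 42 neutrons.
Mass of separated nucleons = 32(1.00728) + 42(1.00866) = 32.23296 + 42.36372 = 74.59668 u
The mass defect is 74.59668 − 73.90362 = 0.69306 u.
Converting to energy: 0.69306 u × 931.5 MeV/u = 645.585 MeV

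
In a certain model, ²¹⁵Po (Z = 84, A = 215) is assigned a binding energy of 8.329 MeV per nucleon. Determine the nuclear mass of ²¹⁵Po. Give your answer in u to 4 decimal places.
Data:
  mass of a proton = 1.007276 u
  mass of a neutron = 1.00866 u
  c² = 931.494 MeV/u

214.8232 u

Total binding energy = 215 × 8.329 = 1790.735 MeV
Mass defect = 1790.735 MeV / (931.494 MeV/u) = 1.922433 u
Constituent mass = 84(1.007276) + 131(1.00866) = 216.745644 u
Nuclear mass = 216.745644 − 1.922433 = 214.823211 u ≈ 214.8232 u (to 4 decimal places)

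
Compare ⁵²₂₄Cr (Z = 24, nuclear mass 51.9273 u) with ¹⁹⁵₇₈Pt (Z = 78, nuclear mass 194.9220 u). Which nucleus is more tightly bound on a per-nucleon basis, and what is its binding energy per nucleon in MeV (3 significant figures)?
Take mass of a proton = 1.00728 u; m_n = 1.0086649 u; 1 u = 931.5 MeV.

⁵²₂₄Cr; 8.78 MeV/nucleon

⁵²₂₄Cr: Σm = 24(1.00728) + 28(1.0086649) = 52.4173372 u; Δm = 0.4900372 u; E_B = 456.47 MeV; E_B/A = 8.778 MeV
¹⁹⁵₇₈Pt: Σm = 78(1.00728) + 117(1.0086649) = 196.5816333 u; Δm = 1.6596333 u; E_B = 1545.9 MeV; E_B/A = 7.928 MeV
⁵²₂₄Cr has the higher binding energy per nucleon, so it is the more tightly bound nucleus.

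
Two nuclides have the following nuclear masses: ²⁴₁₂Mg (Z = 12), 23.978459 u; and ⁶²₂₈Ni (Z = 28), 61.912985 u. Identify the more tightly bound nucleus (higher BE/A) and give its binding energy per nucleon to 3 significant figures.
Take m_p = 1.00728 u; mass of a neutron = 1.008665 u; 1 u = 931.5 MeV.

²⁴₁₂Mg: Σm = 12(1.00728) + 12(1.008665) = 24.191340 u; Δm = 0.212881 u; E_B = 198.299 MeV; E_B/A = 8.262 MeV
⁶²₂₈Ni: Σm = 28(1.00728) + 34(1.008665) = 62.498450 u; Δm = 0.585465 u; E_B = 545.36 MeV; E_B/A = 8.796 MeV
⁶²₂₈Ni has the higher binding energy per nucleon, so it is the more tightly bound nucleus.

⁶²₂₈Ni; 8.80 MeV/nucleon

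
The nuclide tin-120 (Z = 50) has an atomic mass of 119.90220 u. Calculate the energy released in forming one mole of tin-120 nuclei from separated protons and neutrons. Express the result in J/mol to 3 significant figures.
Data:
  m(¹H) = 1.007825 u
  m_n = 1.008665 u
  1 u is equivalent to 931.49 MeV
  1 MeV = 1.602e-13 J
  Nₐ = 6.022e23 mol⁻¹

9.85e+13 J/mol

With 50 protons and 70 neutrons (A = 120):
Total constituent mass: 50 × 1.007825 + 70 × 1.008665 = 120.997800 u
Δm = 120.997800 − 119.90220 = 1.095600 u
E_B = 1.095600 × 931.49 = 1020.54 MeV
Per nucleus in joules: 1020.54 MeV × 1.602e-13 J/MeV = 1.6349e-10 J
Per mole: 1.6349e-10 J × 6.022e23 mol⁻¹ = 9.8454e+13 J/mol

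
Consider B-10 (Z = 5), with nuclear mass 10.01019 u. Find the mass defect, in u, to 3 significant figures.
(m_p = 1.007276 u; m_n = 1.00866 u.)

Z = 5, so N = A − Z = 10 − 5 = 5.
Mass of separated nucleons = 5(1.007276) + 5(1.00866) = 5.036380 + 5.04330 = 10.079680 u
Δm = 10.079680 − 10.01019 = 0.069490 u

0.0695 u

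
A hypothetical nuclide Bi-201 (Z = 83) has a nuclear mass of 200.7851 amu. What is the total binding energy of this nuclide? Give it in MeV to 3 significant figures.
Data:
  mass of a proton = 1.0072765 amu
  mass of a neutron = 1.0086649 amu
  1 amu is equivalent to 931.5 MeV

1720 MeV

Total constituent mass: 83 × 1.0072765 + 118 × 1.0086649 = 202.6264077 amu
The mass defect is 202.6264077 − 200.7851 = 1.8413077 amu.
Binding energy = Δm·c² = 1.8413077 × 931.5 MeV/amu = 1715.18 MeV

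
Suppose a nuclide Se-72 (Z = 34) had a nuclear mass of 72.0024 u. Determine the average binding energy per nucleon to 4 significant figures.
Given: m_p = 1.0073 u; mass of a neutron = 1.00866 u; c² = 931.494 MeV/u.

7.437 MeV/nucleon

Σm = 34·m_p + 38·m_n = 34.2482 + 38.32908 = 72.57728 u
Mass defect Δm = 72.57728 − 72.0024 = 0.57488 u
Converting to energy: 0.57488 u × 931.494 MeV/u = 535.497 MeV
Per nucleon: 535.497 / 72 = 7.437 MeV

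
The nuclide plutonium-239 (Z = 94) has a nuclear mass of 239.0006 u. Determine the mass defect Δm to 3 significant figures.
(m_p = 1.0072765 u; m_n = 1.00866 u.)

With 94 protons and 145 neutrons (A = 239):
Total constituent mass: 94 × 1.0072765 + 145 × 1.00866 = 240.9396910 u
Mass defect Δm = 240.9396910 − 239.0006 = 1.9390910 u

1.94 u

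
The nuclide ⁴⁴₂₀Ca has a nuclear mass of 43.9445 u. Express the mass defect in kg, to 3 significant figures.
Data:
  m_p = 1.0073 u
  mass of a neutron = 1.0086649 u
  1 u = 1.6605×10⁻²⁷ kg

6.80e-28 kg

Z = 20, so N = A − Z = 44 − 20 = 24.
Mass of separated nucleons = 20(1.0073) + 24(1.0086649) = 20.1460 + 24.2079576 = 44.3539576 u
Mass defect Δm = 44.3539576 − 43.9445 = 0.4094576 u
In SI units: 0.4094576 u × 1.6605×10⁻²⁷ kg/u = 6.7990e-28 kg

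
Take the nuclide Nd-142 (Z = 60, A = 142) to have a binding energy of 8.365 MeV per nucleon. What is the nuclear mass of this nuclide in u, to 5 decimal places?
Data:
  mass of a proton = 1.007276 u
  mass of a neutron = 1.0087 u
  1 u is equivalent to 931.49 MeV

141.87477 u

Total binding energy = 142 × 8.365 = 1187.830 MeV
Mass defect = 1187.830 MeV / (931.49 MeV/u) = 1.2751935 u
Constituent mass = 60(1.007276) + 82(1.0087) = 143.149960 u
Nuclear mass = 143.149960 − 1.2751935 = 141.8747665 u ≈ 141.87477 u (to 5 decimal places)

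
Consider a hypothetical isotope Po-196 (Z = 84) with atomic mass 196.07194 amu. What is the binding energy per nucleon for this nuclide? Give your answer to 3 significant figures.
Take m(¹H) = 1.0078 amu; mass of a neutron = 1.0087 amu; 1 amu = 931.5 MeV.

7.40 MeV/nucleon

With 84 protons and 112 neutrons (A = 196):
Total constituent mass: 84 × 1.0078 + 112 × 1.0087 = 197.6296 amu
Δm = 197.6296 − 196.07194 = 1.55766 amu
Converting to energy: 1.55766 amu × 931.5 MeV/amu = 1450.96 MeV
Dividing by A = 196 gives 7.403 MeV per nucleon.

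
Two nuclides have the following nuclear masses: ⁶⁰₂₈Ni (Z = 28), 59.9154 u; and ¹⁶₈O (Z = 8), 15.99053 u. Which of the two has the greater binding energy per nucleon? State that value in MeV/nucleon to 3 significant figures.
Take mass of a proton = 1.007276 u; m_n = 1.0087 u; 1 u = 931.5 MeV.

⁶⁰₂₈Ni: Σm = 28(1.007276) + 32(1.0087) = 60.482128 u; Δm = 0.566728 u; E_B = 527.907 MeV; E_B/A = 8.798 MeV
¹⁶₈O: Σm = 8(1.007276) + 8(1.0087) = 16.127808 u; Δm = 0.137278 u; E_B = 127.87 MeV; E_B/A = 7.992 MeV
⁶⁰₂₈Ni has the higher binding energy per nucleon, so it is the more tightly bound nucleus.

⁶⁰₂₈Ni; 8.80 MeV/nucleon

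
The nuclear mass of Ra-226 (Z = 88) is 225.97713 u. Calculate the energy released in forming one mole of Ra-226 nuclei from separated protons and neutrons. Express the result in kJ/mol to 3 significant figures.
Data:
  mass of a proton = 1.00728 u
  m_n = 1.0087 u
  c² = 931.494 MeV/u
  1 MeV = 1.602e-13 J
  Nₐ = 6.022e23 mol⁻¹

1.68e+11 kJ/mol

Total constituent mass: 88 × 1.00728 + 138 × 1.0087 = 227.84124 u
Mass defect Δm = 227.84124 − 225.97713 = 1.86411 u
Converting to energy: 1.86411 u × 931.494 MeV/u = 1736.41 MeV
Per nucleus in joules: 1736.41 MeV × 1.602e-13 J/MeV = 2.7817e-10 J
Per mole: 2.7817e-10 J × 6.022e23 mol⁻¹ = 1.6751e+14 J/mol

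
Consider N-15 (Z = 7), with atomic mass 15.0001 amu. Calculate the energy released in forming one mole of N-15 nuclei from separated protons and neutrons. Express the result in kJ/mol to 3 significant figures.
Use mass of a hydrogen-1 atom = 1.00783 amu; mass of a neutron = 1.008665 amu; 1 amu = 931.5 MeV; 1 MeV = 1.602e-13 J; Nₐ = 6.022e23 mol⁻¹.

1.11e+10 kJ/mol

Total constituent mass: 7 × 1.00783 + 8 × 1.008665 = 15.124130 amu
Mass defect Δm = 15.124130 − 15.0001 = 0.124030 amu
Converting to energy: 0.124030 amu × 931.5 MeV/amu = 115.534 MeV
Per nucleus in joules: 115.534 MeV × 1.602e-13 J/MeV = 1.8509e-11 J
Per mole: 1.8509e-11 J × 6.022e23 mol⁻¹ = 1.1146e+13 J/mol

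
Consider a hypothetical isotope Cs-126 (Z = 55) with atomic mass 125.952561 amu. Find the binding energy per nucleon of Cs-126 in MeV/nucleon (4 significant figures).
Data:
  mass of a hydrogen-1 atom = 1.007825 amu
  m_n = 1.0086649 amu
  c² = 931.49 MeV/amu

8.080 MeV/nucleon

Σm = 55·m(¹H) + 71·m_n = 55.430375 + 71.6152079 = 127.0455829 amu
The mass defect is 127.0455829 − 125.952561 = 1.0930219 amu.
Converting to energy: 1.0930219 amu × 931.49 MeV/amu = 1018.14 MeV
Per nucleon: 1018.14 / 126 = 8.080 MeV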